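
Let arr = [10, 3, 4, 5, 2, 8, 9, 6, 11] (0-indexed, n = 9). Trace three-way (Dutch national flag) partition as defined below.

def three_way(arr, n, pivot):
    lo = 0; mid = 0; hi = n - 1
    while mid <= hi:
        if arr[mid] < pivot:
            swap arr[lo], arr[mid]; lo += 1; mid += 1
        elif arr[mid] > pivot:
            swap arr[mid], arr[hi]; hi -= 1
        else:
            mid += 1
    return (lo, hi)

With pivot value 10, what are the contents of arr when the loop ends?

pivot = 10; lo=0, mid=0, hi=8
arr[mid]=10=10: mid=1
arr[mid]=3<10: swap arr[0],arr[1]; lo=1,mid=2 → [3, 10, 4, 5, 2, 8, 9, 6, 11]
arr[mid]=4<10: swap arr[1],arr[2]; lo=2,mid=3 → [3, 4, 10, 5, 2, 8, 9, 6, 11]
arr[mid]=5<10: swap arr[2],arr[3]; lo=3,mid=4 → [3, 4, 5, 10, 2, 8, 9, 6, 11]
arr[mid]=2<10: swap arr[3],arr[4]; lo=4,mid=5 → [3, 4, 5, 2, 10, 8, 9, 6, 11]
arr[mid]=8<10: swap arr[4],arr[5]; lo=5,mid=6 → [3, 4, 5, 2, 8, 10, 9, 6, 11]
arr[mid]=9<10: swap arr[5],arr[6]; lo=6,mid=7 → [3, 4, 5, 2, 8, 9, 10, 6, 11]
arr[mid]=6<10: swap arr[6],arr[7]; lo=7,mid=8 → [3, 4, 5, 2, 8, 9, 6, 10, 11]
arr[mid]=11>10: swap arr[8],arr[8]; hi=7 → [3, 4, 5, 2, 8, 9, 6, 10, 11]
end: lo=7, hi=7; arr = [3, 4, 5, 2, 8, 9, 6, 10, 11]

[3, 4, 5, 2, 8, 9, 6, 10, 11]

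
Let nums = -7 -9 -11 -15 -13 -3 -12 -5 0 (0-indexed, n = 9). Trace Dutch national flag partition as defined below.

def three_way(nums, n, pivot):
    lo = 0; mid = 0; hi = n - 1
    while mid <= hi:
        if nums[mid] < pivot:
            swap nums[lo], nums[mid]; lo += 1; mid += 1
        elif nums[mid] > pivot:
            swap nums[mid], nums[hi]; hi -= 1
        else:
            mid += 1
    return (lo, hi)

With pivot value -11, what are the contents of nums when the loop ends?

-12 -13 -15 -11 -3 -9 -5 0 -7

pivot = -11; lo=0, mid=0, hi=8
nums[mid]=-7>-11: swap nums[0],nums[8]; hi=7 → 0 -9 -11 -15 -13 -3 -12 -5 -7
nums[mid]=0>-11: swap nums[0],nums[7]; hi=6 → -5 -9 -11 -15 -13 -3 -12 0 -7
nums[mid]=-5>-11: swap nums[0],nums[6]; hi=5 → -12 -9 -11 -15 -13 -3 -5 0 -7
nums[mid]=-12<-11: swap nums[0],nums[0]; lo=1,mid=1 → -12 -9 -11 -15 -13 -3 -5 0 -7
nums[mid]=-9>-11: swap nums[1],nums[5]; hi=4 → -12 -3 -11 -15 -13 -9 -5 0 -7
nums[mid]=-3>-11: swap nums[1],nums[4]; hi=3 → -12 -13 -11 -15 -3 -9 -5 0 -7
nums[mid]=-13<-11: swap nums[1],nums[1]; lo=2,mid=2 → -12 -13 -11 -15 -3 -9 -5 0 -7
nums[mid]=-11=-11: mid=3
nums[mid]=-15<-11: swap nums[2],nums[3]; lo=3,mid=4 → -12 -13 -15 -11 -3 -9 -5 0 -7
end: lo=3, hi=3; nums = -12 -13 -15 -11 -3 -9 -5 0 -7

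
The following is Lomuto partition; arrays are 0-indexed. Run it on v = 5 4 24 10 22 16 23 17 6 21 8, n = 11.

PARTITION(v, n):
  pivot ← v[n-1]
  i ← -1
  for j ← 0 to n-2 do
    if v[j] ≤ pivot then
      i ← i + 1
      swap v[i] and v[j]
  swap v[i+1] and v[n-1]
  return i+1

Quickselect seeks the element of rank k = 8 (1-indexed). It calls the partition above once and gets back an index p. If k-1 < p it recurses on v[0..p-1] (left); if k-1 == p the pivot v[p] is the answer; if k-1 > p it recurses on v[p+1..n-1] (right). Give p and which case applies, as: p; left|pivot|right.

pivot = v[10] = 8; i = -1
j=0: v[0]=5 ≤ 8 → i=0, swap v[0],v[0] (no change) → 5 4 24 10 22 16 23 17 6 21 8
j=1: v[1]=4 ≤ 8 → i=1, swap v[1],v[1] (no change) → 5 4 24 10 22 16 23 17 6 21 8
j=2: v[2]=24 > 8 → no swap
j=3: v[3]=10 > 8 → no swap
j=4: v[4]=22 > 8 → no swap
j=5: v[5]=16 > 8 → no swap
j=6: v[6]=23 > 8 → no swap
j=7: v[7]=17 > 8 → no swap
j=8: v[8]=6 ≤ 8 → i=2, swap v[2],v[8] → 5 4 6 10 22 16 23 17 24 21 8
j=9: v[9]=21 > 8 → no swap
final swap v[3],v[10] → 5 4 6 8 22 16 23 17 24 21 10; return 3
p = 3; k-1 = 7 > 3 ⇒ right

3; right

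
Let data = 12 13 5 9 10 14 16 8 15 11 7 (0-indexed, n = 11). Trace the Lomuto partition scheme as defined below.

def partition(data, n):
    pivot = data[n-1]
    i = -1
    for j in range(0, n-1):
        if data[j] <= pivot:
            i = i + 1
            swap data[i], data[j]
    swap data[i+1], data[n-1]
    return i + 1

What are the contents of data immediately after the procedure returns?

5 7 12 9 10 14 16 8 15 11 13

pivot = data[10] = 7; i = -1
j=0: data[0]=12 > 7 → no swap
j=1: data[1]=13 > 7 → no swap
j=2: data[2]=5 ≤ 7 → i=0, swap data[0],data[2] → 5 13 12 9 10 14 16 8 15 11 7
j=3: data[3]=9 > 7 → no swap
j=4: data[4]=10 > 7 → no swap
j=5: data[5]=14 > 7 → no swap
j=6: data[6]=16 > 7 → no swap
j=7: data[7]=8 > 7 → no swap
j=8: data[8]=15 > 7 → no swap
j=9: data[9]=11 > 7 → no swap
final swap data[1],data[10] → 5 7 12 9 10 14 16 8 15 11 13; return 1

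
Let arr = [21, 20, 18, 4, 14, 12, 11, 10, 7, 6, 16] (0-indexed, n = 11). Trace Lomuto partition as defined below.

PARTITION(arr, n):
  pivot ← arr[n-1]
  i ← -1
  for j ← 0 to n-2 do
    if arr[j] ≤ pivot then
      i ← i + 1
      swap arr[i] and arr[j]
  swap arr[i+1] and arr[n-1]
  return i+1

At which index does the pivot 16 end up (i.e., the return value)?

pivot=16, i=-1
j=0: 21>16, skip
j=1: 20>16, skip
j=2: 18>16, skip
j=3: 4≤16, i=0, swap(0,3) ⇒ [4, 20, 18, 21, 14, 12, 11, 10, 7, 6, 16]
j=4: 14≤16, i=1, swap(1,4) ⇒ [4, 14, 18, 21, 20, 12, 11, 10, 7, 6, 16]
j=5: 12≤16, i=2, swap(2,5) ⇒ [4, 14, 12, 21, 20, 18, 11, 10, 7, 6, 16]
j=6: 11≤16, i=3, swap(3,6) ⇒ [4, 14, 12, 11, 20, 18, 21, 10, 7, 6, 16]
j=7: 10≤16, i=4, swap(4,7) ⇒ [4, 14, 12, 11, 10, 18, 21, 20, 7, 6, 16]
j=8: 7≤16, i=5, swap(5,8) ⇒ [4, 14, 12, 11, 10, 7, 21, 20, 18, 6, 16]
j=9: 6≤16, i=6, swap(6,9) ⇒ [4, 14, 12, 11, 10, 7, 6, 20, 18, 21, 16]
swap(7,10) ⇒ [4, 14, 12, 11, 10, 7, 6, 16, 18, 21, 20]; return 7

7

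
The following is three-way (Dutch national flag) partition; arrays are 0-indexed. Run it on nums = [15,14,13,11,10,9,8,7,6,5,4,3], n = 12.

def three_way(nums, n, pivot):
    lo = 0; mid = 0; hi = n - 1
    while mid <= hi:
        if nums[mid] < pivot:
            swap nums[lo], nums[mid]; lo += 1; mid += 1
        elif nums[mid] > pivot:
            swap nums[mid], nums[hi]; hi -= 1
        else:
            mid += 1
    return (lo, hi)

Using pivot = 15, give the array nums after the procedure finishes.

pivot = 15; lo=0, mid=0, hi=11
nums[mid]=15=15: mid=1
nums[mid]=14<15: swap nums[0],nums[1]; lo=1,mid=2 → [14,15,13,11,10,9,8,7,6,5,4,3]
nums[mid]=13<15: swap nums[1],nums[2]; lo=2,mid=3 → [14,13,15,11,10,9,8,7,6,5,4,3]
nums[mid]=11<15: swap nums[2],nums[3]; lo=3,mid=4 → [14,13,11,15,10,9,8,7,6,5,4,3]
nums[mid]=10<15: swap nums[3],nums[4]; lo=4,mid=5 → [14,13,11,10,15,9,8,7,6,5,4,3]
nums[mid]=9<15: swap nums[4],nums[5]; lo=5,mid=6 → [14,13,11,10,9,15,8,7,6,5,4,3]
nums[mid]=8<15: swap nums[5],nums[6]; lo=6,mid=7 → [14,13,11,10,9,8,15,7,6,5,4,3]
nums[mid]=7<15: swap nums[6],nums[7]; lo=7,mid=8 → [14,13,11,10,9,8,7,15,6,5,4,3]
nums[mid]=6<15: swap nums[7],nums[8]; lo=8,mid=9 → [14,13,11,10,9,8,7,6,15,5,4,3]
nums[mid]=5<15: swap nums[8],nums[9]; lo=9,mid=10 → [14,13,11,10,9,8,7,6,5,15,4,3]
nums[mid]=4<15: swap nums[9],nums[10]; lo=10,mid=11 → [14,13,11,10,9,8,7,6,5,4,15,3]
nums[mid]=3<15: swap nums[10],nums[11]; lo=11,mid=12 → [14,13,11,10,9,8,7,6,5,4,3,15]
end: lo=11, hi=11; nums = [14,13,11,10,9,8,7,6,5,4,3,15]

[14,13,11,10,9,8,7,6,5,4,3,15]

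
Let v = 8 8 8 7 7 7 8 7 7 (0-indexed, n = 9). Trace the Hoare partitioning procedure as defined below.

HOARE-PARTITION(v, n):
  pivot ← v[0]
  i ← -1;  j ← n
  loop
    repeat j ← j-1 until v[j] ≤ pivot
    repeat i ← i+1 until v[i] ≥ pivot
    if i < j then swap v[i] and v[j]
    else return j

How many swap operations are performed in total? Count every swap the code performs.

3

pivot = v[0] = 8; i = -1, j = 9
j→8 (v[8]=7≤8), i→0 (v[0]=8≥8); i<j, swap → 7 8 8 7 7 7 8 7 8
j→7 (v[7]=7≤8), i→1 (v[1]=8≥8); i<j, swap → 7 7 8 7 7 7 8 8 8
j→6 (v[6]=8≤8), i→2 (v[2]=8≥8); i<j, swap → 7 7 8 7 7 7 8 8 8
j→5, i→6; i≥j, return j=5. v = 7 7 8 7 7 7 8 8 8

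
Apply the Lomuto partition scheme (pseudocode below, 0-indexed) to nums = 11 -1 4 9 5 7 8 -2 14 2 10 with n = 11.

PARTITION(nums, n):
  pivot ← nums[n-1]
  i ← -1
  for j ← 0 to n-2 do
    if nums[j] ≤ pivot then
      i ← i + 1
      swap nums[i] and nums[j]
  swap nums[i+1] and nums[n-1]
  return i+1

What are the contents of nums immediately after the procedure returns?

-1 4 9 5 7 8 -2 2 10 11 14

pivot=10, i=-1
j=0: 11>10, skip
j=1: -1≤10, i=0, swap(0,1) ⇒ -1 11 4 9 5 7 8 -2 14 2 10
j=2: 4≤10, i=1, swap(1,2) ⇒ -1 4 11 9 5 7 8 -2 14 2 10
j=3: 9≤10, i=2, swap(2,3) ⇒ -1 4 9 11 5 7 8 -2 14 2 10
j=4: 5≤10, i=3, swap(3,4) ⇒ -1 4 9 5 11 7 8 -2 14 2 10
j=5: 7≤10, i=4, swap(4,5) ⇒ -1 4 9 5 7 11 8 -2 14 2 10
j=6: 8≤10, i=5, swap(5,6) ⇒ -1 4 9 5 7 8 11 -2 14 2 10
j=7: -2≤10, i=6, swap(6,7) ⇒ -1 4 9 5 7 8 -2 11 14 2 10
j=8: 14>10, skip
j=9: 2≤10, i=7, swap(7,9) ⇒ -1 4 9 5 7 8 -2 2 14 11 10
swap(8,10) ⇒ -1 4 9 5 7 8 -2 2 10 11 14; return 8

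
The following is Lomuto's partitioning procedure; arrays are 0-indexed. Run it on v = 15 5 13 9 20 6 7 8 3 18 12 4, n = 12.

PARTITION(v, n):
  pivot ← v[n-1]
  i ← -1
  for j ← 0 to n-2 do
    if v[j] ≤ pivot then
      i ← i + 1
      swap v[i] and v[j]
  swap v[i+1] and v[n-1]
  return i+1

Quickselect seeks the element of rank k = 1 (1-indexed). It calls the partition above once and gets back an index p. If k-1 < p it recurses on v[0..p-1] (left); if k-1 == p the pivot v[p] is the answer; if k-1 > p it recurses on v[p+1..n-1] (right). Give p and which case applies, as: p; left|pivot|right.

pivot = v[11] = 4; i = -1
j=0: v[0]=15 > 4 → no swap
j=1: v[1]=5 > 4 → no swap
j=2: v[2]=13 > 4 → no swap
j=3: v[3]=9 > 4 → no swap
j=4: v[4]=20 > 4 → no swap
j=5: v[5]=6 > 4 → no swap
j=6: v[6]=7 > 4 → no swap
j=7: v[7]=8 > 4 → no swap
j=8: v[8]=3 ≤ 4 → i=0, swap v[0],v[8] → 3 5 13 9 20 6 7 8 15 18 12 4
j=9: v[9]=18 > 4 → no swap
j=10: v[10]=12 > 4 → no swap
final swap v[1],v[11] → 3 4 13 9 20 6 7 8 15 18 12 5; return 1
p = 1; k-1 = 0 < 1 ⇒ left

1; left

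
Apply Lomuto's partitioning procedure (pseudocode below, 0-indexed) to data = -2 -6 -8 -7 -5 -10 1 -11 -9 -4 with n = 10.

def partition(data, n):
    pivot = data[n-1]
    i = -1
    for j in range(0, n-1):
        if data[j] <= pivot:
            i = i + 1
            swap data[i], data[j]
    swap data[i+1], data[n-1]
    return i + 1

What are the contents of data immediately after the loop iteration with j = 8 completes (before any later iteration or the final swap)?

pivot=-4, i=-1
j=0: -2>-4, skip
j=1: -6≤-4, i=0, swap(0,1) ⇒ -6 -2 -8 -7 -5 -10 1 -11 -9 -4
j=2: -8≤-4, i=1, swap(1,2) ⇒ -6 -8 -2 -7 -5 -10 1 -11 -9 -4
j=3: -7≤-4, i=2, swap(2,3) ⇒ -6 -8 -7 -2 -5 -10 1 -11 -9 -4
j=4: -5≤-4, i=3, swap(3,4) ⇒ -6 -8 -7 -5 -2 -10 1 -11 -9 -4
j=5: -10≤-4, i=4, swap(4,5) ⇒ -6 -8 -7 -5 -10 -2 1 -11 -9 -4
j=6: 1>-4, skip
j=7: -11≤-4, i=5, swap(5,7) ⇒ -6 -8 -7 -5 -10 -11 1 -2 -9 -4
j=8: -9≤-4, i=6, swap(6,8) ⇒ -6 -8 -7 -5 -10 -11 -9 -2 1 -4
(after j=8) data = -6 -8 -7 -5 -10 -11 -9 -2 1 -4

-6 -8 -7 -5 -10 -11 -9 -2 1 -4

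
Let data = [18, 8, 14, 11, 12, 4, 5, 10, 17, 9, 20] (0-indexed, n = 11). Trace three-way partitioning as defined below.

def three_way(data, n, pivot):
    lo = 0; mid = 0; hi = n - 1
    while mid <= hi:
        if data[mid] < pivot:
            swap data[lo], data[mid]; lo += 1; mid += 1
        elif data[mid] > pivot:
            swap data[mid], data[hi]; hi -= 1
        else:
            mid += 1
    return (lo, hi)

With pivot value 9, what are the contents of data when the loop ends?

lo=0 mid=0 hi=10
18>9: swap(0,10), hi=9 ⇒ [20, 8, 14, 11, 12, 4, 5, 10, 17, 9, 18]
20>9: swap(0,9), hi=8 ⇒ [9, 8, 14, 11, 12, 4, 5, 10, 17, 20, 18]
9=9: mid=1
8<9: swap(0,1), lo=1 mid=2 ⇒ [8, 9, 14, 11, 12, 4, 5, 10, 17, 20, 18]
14>9: swap(2,8), hi=7 ⇒ [8, 9, 17, 11, 12, 4, 5, 10, 14, 20, 18]
17>9: swap(2,7), hi=6 ⇒ [8, 9, 10, 11, 12, 4, 5, 17, 14, 20, 18]
10>9: swap(2,6), hi=5 ⇒ [8, 9, 5, 11, 12, 4, 10, 17, 14, 20, 18]
5<9: swap(1,2), lo=2 mid=3 ⇒ [8, 5, 9, 11, 12, 4, 10, 17, 14, 20, 18]
11>9: swap(3,5), hi=4 ⇒ [8, 5, 9, 4, 12, 11, 10, 17, 14, 20, 18]
4<9: swap(2,3), lo=3 mid=4 ⇒ [8, 5, 4, 9, 12, 11, 10, 17, 14, 20, 18]
12>9: swap(4,4), hi=3 ⇒ [8, 5, 4, 9, 12, 11, 10, 17, 14, 20, 18]
done. lo=3 hi=3; data=[8, 5, 4, 9, 12, 11, 10, 17, 14, 20, 18]

[8, 5, 4, 9, 12, 11, 10, 17, 14, 20, 18]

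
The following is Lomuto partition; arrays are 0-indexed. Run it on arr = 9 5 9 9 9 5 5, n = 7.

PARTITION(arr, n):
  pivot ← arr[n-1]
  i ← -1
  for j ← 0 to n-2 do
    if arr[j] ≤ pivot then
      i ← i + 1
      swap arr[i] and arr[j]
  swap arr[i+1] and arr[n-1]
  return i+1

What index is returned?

pivot = arr[6] = 5; i = -1
j=0: arr[0]=9 > 5 → no swap
j=1: arr[1]=5 ≤ 5 → i=0, swap arr[0],arr[1] → 5 9 9 9 9 5 5
j=2: arr[2]=9 > 5 → no swap
j=3: arr[3]=9 > 5 → no swap
j=4: arr[4]=9 > 5 → no swap
j=5: arr[5]=5 ≤ 5 → i=1, swap arr[1],arr[5] → 5 5 9 9 9 9 5
final swap arr[2],arr[6] → 5 5 5 9 9 9 9; return 2

2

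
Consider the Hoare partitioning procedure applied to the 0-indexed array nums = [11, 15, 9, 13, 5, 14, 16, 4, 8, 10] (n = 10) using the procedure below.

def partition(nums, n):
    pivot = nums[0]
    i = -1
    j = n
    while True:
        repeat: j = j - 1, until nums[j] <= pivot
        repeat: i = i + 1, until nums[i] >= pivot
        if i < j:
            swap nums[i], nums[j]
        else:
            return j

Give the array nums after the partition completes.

[10, 8, 9, 4, 5, 14, 16, 13, 15, 11]

pivot=11
j stops at 9 (10), i stops at 0 (11); swap ⇒ [10, 15, 9, 13, 5, 14, 16, 4, 8, 11]
j stops at 8 (8), i stops at 1 (15); swap ⇒ [10, 8, 9, 13, 5, 14, 16, 4, 15, 11]
j stops at 7 (4), i stops at 3 (13); swap ⇒ [10, 8, 9, 4, 5, 14, 16, 13, 15, 11]
j stops at 4, i stops at 5; i≥j ⇒ return 4. nums=[10, 8, 9, 4, 5, 14, 16, 13, 15, 11]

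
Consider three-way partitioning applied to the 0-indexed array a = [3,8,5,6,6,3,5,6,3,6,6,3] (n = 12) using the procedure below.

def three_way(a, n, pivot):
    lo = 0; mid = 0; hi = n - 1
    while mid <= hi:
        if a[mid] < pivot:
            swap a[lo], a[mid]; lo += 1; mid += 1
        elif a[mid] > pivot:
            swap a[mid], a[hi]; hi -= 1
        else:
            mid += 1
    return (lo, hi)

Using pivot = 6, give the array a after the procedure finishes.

[3,3,5,3,5,3,6,6,6,6,6,8]

lo=0 mid=0 hi=11
3<6: swap(0,0), lo=1 mid=1 ⇒ [3,8,5,6,6,3,5,6,3,6,6,3]
8>6: swap(1,11), hi=10 ⇒ [3,3,5,6,6,3,5,6,3,6,6,8]
3<6: swap(1,1), lo=2 mid=2 ⇒ [3,3,5,6,6,3,5,6,3,6,6,8]
5<6: swap(2,2), lo=3 mid=3 ⇒ [3,3,5,6,6,3,5,6,3,6,6,8]
6=6: mid=4
6=6: mid=5
3<6: swap(3,5), lo=4 mid=6 ⇒ [3,3,5,3,6,6,5,6,3,6,6,8]
5<6: swap(4,6), lo=5 mid=7 ⇒ [3,3,5,3,5,6,6,6,3,6,6,8]
6=6: mid=8
3<6: swap(5,8), lo=6 mid=9 ⇒ [3,3,5,3,5,3,6,6,6,6,6,8]
6=6: mid=10
6=6: mid=11
done. lo=6 hi=10; a=[3,3,5,3,5,3,6,6,6,6,6,8]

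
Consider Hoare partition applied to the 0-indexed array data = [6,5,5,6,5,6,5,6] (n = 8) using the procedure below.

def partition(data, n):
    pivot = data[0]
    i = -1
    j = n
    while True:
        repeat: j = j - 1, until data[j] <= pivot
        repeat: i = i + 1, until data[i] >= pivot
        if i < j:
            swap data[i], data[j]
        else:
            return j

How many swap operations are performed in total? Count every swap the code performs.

2

pivot = data[0] = 6; i = -1, j = 8
j→7 (data[7]=6≤6), i→0 (data[0]=6≥6); i<j, swap → [6,5,5,6,5,6,5,6]
j→6 (data[6]=5≤6), i→3 (data[3]=6≥6); i<j, swap → [6,5,5,5,5,6,6,6]
j→5, i→5; i≥j, return j=5. data = [6,5,5,5,5,6,6,6]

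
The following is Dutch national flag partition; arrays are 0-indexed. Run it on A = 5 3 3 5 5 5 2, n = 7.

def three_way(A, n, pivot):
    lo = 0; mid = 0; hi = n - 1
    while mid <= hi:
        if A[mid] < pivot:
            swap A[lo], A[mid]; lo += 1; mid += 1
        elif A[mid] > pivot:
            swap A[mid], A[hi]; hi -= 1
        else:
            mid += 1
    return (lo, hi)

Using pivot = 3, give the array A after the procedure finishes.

pivot = 3; lo=0, mid=0, hi=6
A[mid]=5>3: swap A[0],A[6]; hi=5 → 2 3 3 5 5 5 5
A[mid]=2<3: swap A[0],A[0]; lo=1,mid=1 → 2 3 3 5 5 5 5
A[mid]=3=3: mid=2
A[mid]=3=3: mid=3
A[mid]=5>3: swap A[3],A[5]; hi=4 → 2 3 3 5 5 5 5
A[mid]=5>3: swap A[3],A[4]; hi=3 → 2 3 3 5 5 5 5
A[mid]=5>3: swap A[3],A[3]; hi=2 → 2 3 3 5 5 5 5
end: lo=1, hi=2; A = 2 3 3 5 5 5 5

2 3 3 5 5 5 5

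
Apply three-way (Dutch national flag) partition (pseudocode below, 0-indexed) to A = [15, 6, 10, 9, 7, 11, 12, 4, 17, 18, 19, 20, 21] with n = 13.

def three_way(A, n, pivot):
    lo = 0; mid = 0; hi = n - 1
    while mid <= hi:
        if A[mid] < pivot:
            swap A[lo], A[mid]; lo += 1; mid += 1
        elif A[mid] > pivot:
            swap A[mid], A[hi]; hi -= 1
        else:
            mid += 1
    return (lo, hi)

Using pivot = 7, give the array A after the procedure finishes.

[4, 6, 7, 9, 11, 12, 10, 17, 18, 19, 20, 21, 15]

pivot = 7; lo=0, mid=0, hi=12
A[mid]=15>7: swap A[0],A[12]; hi=11 → [21, 6, 10, 9, 7, 11, 12, 4, 17, 18, 19, 20, 15]
A[mid]=21>7: swap A[0],A[11]; hi=10 → [20, 6, 10, 9, 7, 11, 12, 4, 17, 18, 19, 21, 15]
A[mid]=20>7: swap A[0],A[10]; hi=9 → [19, 6, 10, 9, 7, 11, 12, 4, 17, 18, 20, 21, 15]
A[mid]=19>7: swap A[0],A[9]; hi=8 → [18, 6, 10, 9, 7, 11, 12, 4, 17, 19, 20, 21, 15]
A[mid]=18>7: swap A[0],A[8]; hi=7 → [17, 6, 10, 9, 7, 11, 12, 4, 18, 19, 20, 21, 15]
A[mid]=17>7: swap A[0],A[7]; hi=6 → [4, 6, 10, 9, 7, 11, 12, 17, 18, 19, 20, 21, 15]
A[mid]=4<7: swap A[0],A[0]; lo=1,mid=1 → [4, 6, 10, 9, 7, 11, 12, 17, 18, 19, 20, 21, 15]
A[mid]=6<7: swap A[1],A[1]; lo=2,mid=2 → [4, 6, 10, 9, 7, 11, 12, 17, 18, 19, 20, 21, 15]
A[mid]=10>7: swap A[2],A[6]; hi=5 → [4, 6, 12, 9, 7, 11, 10, 17, 18, 19, 20, 21, 15]
A[mid]=12>7: swap A[2],A[5]; hi=4 → [4, 6, 11, 9, 7, 12, 10, 17, 18, 19, 20, 21, 15]
A[mid]=11>7: swap A[2],A[4]; hi=3 → [4, 6, 7, 9, 11, 12, 10, 17, 18, 19, 20, 21, 15]
A[mid]=7=7: mid=3
A[mid]=9>7: swap A[3],A[3]; hi=2 → [4, 6, 7, 9, 11, 12, 10, 17, 18, 19, 20, 21, 15]
end: lo=2, hi=2; A = [4, 6, 7, 9, 11, 12, 10, 17, 18, 19, 20, 21, 15]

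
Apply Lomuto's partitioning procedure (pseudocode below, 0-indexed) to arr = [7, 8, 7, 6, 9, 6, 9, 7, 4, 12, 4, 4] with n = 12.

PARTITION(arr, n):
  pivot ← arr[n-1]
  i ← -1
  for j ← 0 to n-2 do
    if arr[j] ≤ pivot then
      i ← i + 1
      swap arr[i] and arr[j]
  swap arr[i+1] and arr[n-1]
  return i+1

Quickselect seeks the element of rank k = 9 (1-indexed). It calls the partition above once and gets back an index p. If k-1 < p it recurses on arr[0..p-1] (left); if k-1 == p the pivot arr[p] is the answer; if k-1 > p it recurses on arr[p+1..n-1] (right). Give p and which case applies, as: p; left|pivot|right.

2; right

pivot=4, i=-1
j=0: 7>4, skip
j=1: 8>4, skip
j=2: 7>4, skip
j=3: 6>4, skip
j=4: 9>4, skip
j=5: 6>4, skip
j=6: 9>4, skip
j=7: 7>4, skip
j=8: 4≤4, i=0, swap(0,8) ⇒ [4, 8, 7, 6, 9, 6, 9, 7, 7, 12, 4, 4]
j=9: 12>4, skip
j=10: 4≤4, i=1, swap(1,10) ⇒ [4, 4, 7, 6, 9, 6, 9, 7, 7, 12, 8, 4]
swap(2,11) ⇒ [4, 4, 4, 6, 9, 6, 9, 7, 7, 12, 8, 7]; return 2
p = 2; k-1 = 8 > 2 ⇒ right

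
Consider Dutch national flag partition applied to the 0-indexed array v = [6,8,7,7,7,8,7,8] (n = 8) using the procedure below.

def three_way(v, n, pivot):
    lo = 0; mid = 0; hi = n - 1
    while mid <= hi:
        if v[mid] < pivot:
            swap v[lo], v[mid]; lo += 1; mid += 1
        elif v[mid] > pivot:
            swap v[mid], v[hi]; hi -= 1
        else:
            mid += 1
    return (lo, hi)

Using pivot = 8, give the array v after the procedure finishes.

[6,7,7,7,7,8,8,8]

pivot = 8; lo=0, mid=0, hi=7
v[mid]=6<8: swap v[0],v[0]; lo=1,mid=1 → [6,8,7,7,7,8,7,8]
v[mid]=8=8: mid=2
v[mid]=7<8: swap v[1],v[2]; lo=2,mid=3 → [6,7,8,7,7,8,7,8]
v[mid]=7<8: swap v[2],v[3]; lo=3,mid=4 → [6,7,7,8,7,8,7,8]
v[mid]=7<8: swap v[3],v[4]; lo=4,mid=5 → [6,7,7,7,8,8,7,8]
v[mid]=8=8: mid=6
v[mid]=7<8: swap v[4],v[6]; lo=5,mid=7 → [6,7,7,7,7,8,8,8]
v[mid]=8=8: mid=8
end: lo=5, hi=7; v = [6,7,7,7,7,8,8,8]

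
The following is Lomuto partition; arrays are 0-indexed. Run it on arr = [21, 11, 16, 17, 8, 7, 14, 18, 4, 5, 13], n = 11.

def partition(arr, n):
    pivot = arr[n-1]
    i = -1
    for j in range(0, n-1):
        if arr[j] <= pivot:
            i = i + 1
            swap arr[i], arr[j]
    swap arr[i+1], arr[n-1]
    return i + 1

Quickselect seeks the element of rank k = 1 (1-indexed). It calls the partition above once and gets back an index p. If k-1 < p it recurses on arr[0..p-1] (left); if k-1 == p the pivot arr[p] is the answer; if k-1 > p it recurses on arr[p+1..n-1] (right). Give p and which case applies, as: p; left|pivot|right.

5; left

pivot = arr[10] = 13; i = -1
j=0: arr[0]=21 > 13 → no swap
j=1: arr[1]=11 ≤ 13 → i=0, swap arr[0],arr[1] → [11, 21, 16, 17, 8, 7, 14, 18, 4, 5, 13]
j=2: arr[2]=16 > 13 → no swap
j=3: arr[3]=17 > 13 → no swap
j=4: arr[4]=8 ≤ 13 → i=1, swap arr[1],arr[4] → [11, 8, 16, 17, 21, 7, 14, 18, 4, 5, 13]
j=5: arr[5]=7 ≤ 13 → i=2, swap arr[2],arr[5] → [11, 8, 7, 17, 21, 16, 14, 18, 4, 5, 13]
j=6: arr[6]=14 > 13 → no swap
j=7: arr[7]=18 > 13 → no swap
j=8: arr[8]=4 ≤ 13 → i=3, swap arr[3],arr[8] → [11, 8, 7, 4, 21, 16, 14, 18, 17, 5, 13]
j=9: arr[9]=5 ≤ 13 → i=4, swap arr[4],arr[9] → [11, 8, 7, 4, 5, 16, 14, 18, 17, 21, 13]
final swap arr[5],arr[10] → [11, 8, 7, 4, 5, 13, 14, 18, 17, 21, 16]; return 5
p = 5; k-1 = 0 < 5 ⇒ left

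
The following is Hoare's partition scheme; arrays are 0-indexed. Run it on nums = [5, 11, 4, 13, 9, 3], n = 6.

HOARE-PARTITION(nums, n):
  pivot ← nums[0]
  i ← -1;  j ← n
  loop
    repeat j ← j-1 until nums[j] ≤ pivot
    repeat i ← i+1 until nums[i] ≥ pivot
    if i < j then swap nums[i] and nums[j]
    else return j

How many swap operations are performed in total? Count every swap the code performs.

pivot = nums[0] = 5; i = -1, j = 6
j→5 (nums[5]=3≤5), i→0 (nums[0]=5≥5); i<j, swap → [3, 11, 4, 13, 9, 5]
j→2 (nums[2]=4≤5), i→1 (nums[1]=11≥5); i<j, swap → [3, 4, 11, 13, 9, 5]
j→1, i→2; i≥j, return j=1. nums = [3, 4, 11, 13, 9, 5]

2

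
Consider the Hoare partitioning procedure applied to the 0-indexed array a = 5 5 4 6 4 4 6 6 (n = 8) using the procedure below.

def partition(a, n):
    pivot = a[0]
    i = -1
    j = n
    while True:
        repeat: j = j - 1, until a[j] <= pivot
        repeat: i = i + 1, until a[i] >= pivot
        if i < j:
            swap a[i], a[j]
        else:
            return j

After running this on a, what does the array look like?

pivot = a[0] = 5; i = -1, j = 8
j→5 (a[5]=4≤5), i→0 (a[0]=5≥5); i<j, swap → 4 5 4 6 4 5 6 6
j→4 (a[4]=4≤5), i→1 (a[1]=5≥5); i<j, swap → 4 4 4 6 5 5 6 6
j→2, i→3; i≥j, return j=2. a = 4 4 4 6 5 5 6 6

4 4 4 6 5 5 6 6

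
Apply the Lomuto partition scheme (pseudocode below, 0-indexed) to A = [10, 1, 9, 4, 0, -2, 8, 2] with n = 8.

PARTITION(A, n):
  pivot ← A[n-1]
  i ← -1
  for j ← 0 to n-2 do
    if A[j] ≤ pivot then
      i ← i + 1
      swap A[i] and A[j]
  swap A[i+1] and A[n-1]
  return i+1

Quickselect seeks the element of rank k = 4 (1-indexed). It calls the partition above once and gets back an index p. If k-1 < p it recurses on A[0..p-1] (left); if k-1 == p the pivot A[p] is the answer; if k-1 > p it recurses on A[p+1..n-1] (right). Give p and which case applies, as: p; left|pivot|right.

pivot=2, i=-1
j=0: 10>2, skip
j=1: 1≤2, i=0, swap(0,1) ⇒ [1, 10, 9, 4, 0, -2, 8, 2]
j=2: 9>2, skip
j=3: 4>2, skip
j=4: 0≤2, i=1, swap(1,4) ⇒ [1, 0, 9, 4, 10, -2, 8, 2]
j=5: -2≤2, i=2, swap(2,5) ⇒ [1, 0, -2, 4, 10, 9, 8, 2]
j=6: 8>2, skip
swap(3,7) ⇒ [1, 0, -2, 2, 10, 9, 8, 4]; return 3
p = 3; k-1 = 3 == 3 ⇒ pivot

3; pivot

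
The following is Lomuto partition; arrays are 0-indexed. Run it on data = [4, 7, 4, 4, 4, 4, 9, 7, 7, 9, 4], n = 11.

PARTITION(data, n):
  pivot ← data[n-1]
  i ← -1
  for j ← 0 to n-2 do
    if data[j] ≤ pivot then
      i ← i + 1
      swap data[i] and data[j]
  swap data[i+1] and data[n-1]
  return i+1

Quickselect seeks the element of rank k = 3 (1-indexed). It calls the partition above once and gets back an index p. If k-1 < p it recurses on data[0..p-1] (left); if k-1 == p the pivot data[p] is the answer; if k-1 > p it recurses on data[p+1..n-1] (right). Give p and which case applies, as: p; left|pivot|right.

pivot=4, i=-1
j=0: 4≤4, i=0, swap(0,0) ⇒ [4, 7, 4, 4, 4, 4, 9, 7, 7, 9, 4]
j=1: 7>4, skip
j=2: 4≤4, i=1, swap(1,2) ⇒ [4, 4, 7, 4, 4, 4, 9, 7, 7, 9, 4]
j=3: 4≤4, i=2, swap(2,3) ⇒ [4, 4, 4, 7, 4, 4, 9, 7, 7, 9, 4]
j=4: 4≤4, i=3, swap(3,4) ⇒ [4, 4, 4, 4, 7, 4, 9, 7, 7, 9, 4]
j=5: 4≤4, i=4, swap(4,5) ⇒ [4, 4, 4, 4, 4, 7, 9, 7, 7, 9, 4]
j=6: 9>4, skip
j=7: 7>4, skip
j=8: 7>4, skip
j=9: 9>4, skip
swap(5,10) ⇒ [4, 4, 4, 4, 4, 4, 9, 7, 7, 9, 7]; return 5
p = 5; k-1 = 2 < 5 ⇒ left

5; left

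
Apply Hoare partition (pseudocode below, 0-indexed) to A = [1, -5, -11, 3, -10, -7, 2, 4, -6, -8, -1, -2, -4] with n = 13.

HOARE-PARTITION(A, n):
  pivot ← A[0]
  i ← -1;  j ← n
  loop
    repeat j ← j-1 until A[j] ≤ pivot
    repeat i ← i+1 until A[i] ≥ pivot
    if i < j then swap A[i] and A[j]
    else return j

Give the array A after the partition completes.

[-4, -5, -11, -2, -10, -7, -1, -8, -6, 4, 2, 3, 1]

pivot = A[0] = 1; i = -1, j = 13
j→12 (A[12]=-4≤1), i→0 (A[0]=1≥1); i<j, swap → [-4, -5, -11, 3, -10, -7, 2, 4, -6, -8, -1, -2, 1]
j→11 (A[11]=-2≤1), i→3 (A[3]=3≥1); i<j, swap → [-4, -5, -11, -2, -10, -7, 2, 4, -6, -8, -1, 3, 1]
j→10 (A[10]=-1≤1), i→6 (A[6]=2≥1); i<j, swap → [-4, -5, -11, -2, -10, -7, -1, 4, -6, -8, 2, 3, 1]
j→9 (A[9]=-8≤1), i→7 (A[7]=4≥1); i<j, swap → [-4, -5, -11, -2, -10, -7, -1, -8, -6, 4, 2, 3, 1]
j→8, i→9; i≥j, return j=8. A = [-4, -5, -11, -2, -10, -7, -1, -8, -6, 4, 2, 3, 1]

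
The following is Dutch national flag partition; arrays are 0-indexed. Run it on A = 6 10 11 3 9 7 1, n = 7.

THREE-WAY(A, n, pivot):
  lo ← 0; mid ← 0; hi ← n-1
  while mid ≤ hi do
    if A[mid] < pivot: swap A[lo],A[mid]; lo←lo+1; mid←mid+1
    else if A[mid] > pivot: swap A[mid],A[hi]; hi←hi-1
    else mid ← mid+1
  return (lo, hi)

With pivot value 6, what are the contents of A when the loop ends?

lo=0 mid=0 hi=6
6=6: mid=1
10>6: swap(1,6), hi=5 ⇒ 6 1 11 3 9 7 10
1<6: swap(0,1), lo=1 mid=2 ⇒ 1 6 11 3 9 7 10
11>6: swap(2,5), hi=4 ⇒ 1 6 7 3 9 11 10
7>6: swap(2,4), hi=3 ⇒ 1 6 9 3 7 11 10
9>6: swap(2,3), hi=2 ⇒ 1 6 3 9 7 11 10
3<6: swap(1,2), lo=2 mid=3 ⇒ 1 3 6 9 7 11 10
done. lo=2 hi=2; A=1 3 6 9 7 11 10

1 3 6 9 7 11 10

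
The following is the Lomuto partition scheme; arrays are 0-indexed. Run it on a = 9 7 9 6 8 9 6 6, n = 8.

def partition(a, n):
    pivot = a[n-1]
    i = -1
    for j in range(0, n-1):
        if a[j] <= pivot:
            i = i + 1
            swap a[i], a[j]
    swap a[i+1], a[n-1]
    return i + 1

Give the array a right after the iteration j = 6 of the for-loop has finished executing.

pivot=6, i=-1
j=0: 9>6, skip
j=1: 7>6, skip
j=2: 9>6, skip
j=3: 6≤6, i=0, swap(0,3) ⇒ 6 7 9 9 8 9 6 6
j=4: 8>6, skip
j=5: 9>6, skip
j=6: 6≤6, i=1, swap(1,6) ⇒ 6 6 9 9 8 9 7 6
(after j=6) a = 6 6 9 9 8 9 7 6

6 6 9 9 8 9 7 6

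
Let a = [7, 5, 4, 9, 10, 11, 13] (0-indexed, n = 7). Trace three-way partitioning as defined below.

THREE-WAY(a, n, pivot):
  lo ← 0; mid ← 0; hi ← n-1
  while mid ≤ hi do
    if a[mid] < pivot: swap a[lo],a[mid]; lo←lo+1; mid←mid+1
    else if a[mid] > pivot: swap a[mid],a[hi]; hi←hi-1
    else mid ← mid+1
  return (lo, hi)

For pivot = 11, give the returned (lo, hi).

(5, 5)

lo=0 mid=0 hi=6
7<11: swap(0,0), lo=1 mid=1 ⇒ [7, 5, 4, 9, 10, 11, 13]
5<11: swap(1,1), lo=2 mid=2 ⇒ [7, 5, 4, 9, 10, 11, 13]
4<11: swap(2,2), lo=3 mid=3 ⇒ [7, 5, 4, 9, 10, 11, 13]
9<11: swap(3,3), lo=4 mid=4 ⇒ [7, 5, 4, 9, 10, 11, 13]
10<11: swap(4,4), lo=5 mid=5 ⇒ [7, 5, 4, 9, 10, 11, 13]
11=11: mid=6
13>11: swap(6,6), hi=5 ⇒ [7, 5, 4, 9, 10, 11, 13]
done. lo=5 hi=5; a=[7, 5, 4, 9, 10, 11, 13]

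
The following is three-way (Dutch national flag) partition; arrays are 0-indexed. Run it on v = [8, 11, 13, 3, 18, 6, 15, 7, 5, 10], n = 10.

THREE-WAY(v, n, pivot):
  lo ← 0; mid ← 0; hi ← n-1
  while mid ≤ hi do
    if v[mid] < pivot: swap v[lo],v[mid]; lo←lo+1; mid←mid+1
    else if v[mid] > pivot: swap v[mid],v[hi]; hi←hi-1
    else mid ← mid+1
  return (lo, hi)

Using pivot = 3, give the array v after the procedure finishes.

pivot = 3; lo=0, mid=0, hi=9
v[mid]=8>3: swap v[0],v[9]; hi=8 → [10, 11, 13, 3, 18, 6, 15, 7, 5, 8]
v[mid]=10>3: swap v[0],v[8]; hi=7 → [5, 11, 13, 3, 18, 6, 15, 7, 10, 8]
v[mid]=5>3: swap v[0],v[7]; hi=6 → [7, 11, 13, 3, 18, 6, 15, 5, 10, 8]
v[mid]=7>3: swap v[0],v[6]; hi=5 → [15, 11, 13, 3, 18, 6, 7, 5, 10, 8]
v[mid]=15>3: swap v[0],v[5]; hi=4 → [6, 11, 13, 3, 18, 15, 7, 5, 10, 8]
v[mid]=6>3: swap v[0],v[4]; hi=3 → [18, 11, 13, 3, 6, 15, 7, 5, 10, 8]
v[mid]=18>3: swap v[0],v[3]; hi=2 → [3, 11, 13, 18, 6, 15, 7, 5, 10, 8]
v[mid]=3=3: mid=1
v[mid]=11>3: swap v[1],v[2]; hi=1 → [3, 13, 11, 18, 6, 15, 7, 5, 10, 8]
v[mid]=13>3: swap v[1],v[1]; hi=0 → [3, 13, 11, 18, 6, 15, 7, 5, 10, 8]
end: lo=0, hi=0; v = [3, 13, 11, 18, 6, 15, 7, 5, 10, 8]

[3, 13, 11, 18, 6, 15, 7, 5, 10, 8]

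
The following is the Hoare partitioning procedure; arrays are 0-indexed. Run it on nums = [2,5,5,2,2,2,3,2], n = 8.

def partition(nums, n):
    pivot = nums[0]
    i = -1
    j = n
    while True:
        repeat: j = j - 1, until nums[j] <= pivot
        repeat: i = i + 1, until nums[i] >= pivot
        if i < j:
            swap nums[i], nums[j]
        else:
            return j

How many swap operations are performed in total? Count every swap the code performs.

3

pivot=2
j stops at 7 (2), i stops at 0 (2); swap ⇒ [2,5,5,2,2,2,3,2]
j stops at 5 (2), i stops at 1 (5); swap ⇒ [2,2,5,2,2,5,3,2]
j stops at 4 (2), i stops at 2 (5); swap ⇒ [2,2,2,2,5,5,3,2]
j stops at 3, i stops at 3; i≥j ⇒ return 3. nums=[2,2,2,2,5,5,3,2]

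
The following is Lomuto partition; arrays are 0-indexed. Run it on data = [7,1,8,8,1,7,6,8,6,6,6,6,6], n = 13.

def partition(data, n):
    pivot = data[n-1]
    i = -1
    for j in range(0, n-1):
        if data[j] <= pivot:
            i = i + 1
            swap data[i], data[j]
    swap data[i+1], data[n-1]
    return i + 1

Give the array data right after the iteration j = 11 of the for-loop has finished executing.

pivot = data[12] = 6; i = -1
j=0: data[0]=7 > 6 → no swap
j=1: data[1]=1 ≤ 6 → i=0, swap data[0],data[1] → [1,7,8,8,1,7,6,8,6,6,6,6,6]
j=2: data[2]=8 > 6 → no swap
j=3: data[3]=8 > 6 → no swap
j=4: data[4]=1 ≤ 6 → i=1, swap data[1],data[4] → [1,1,8,8,7,7,6,8,6,6,6,6,6]
j=5: data[5]=7 > 6 → no swap
j=6: data[6]=6 ≤ 6 → i=2, swap data[2],data[6] → [1,1,6,8,7,7,8,8,6,6,6,6,6]
j=7: data[7]=8 > 6 → no swap
j=8: data[8]=6 ≤ 6 → i=3, swap data[3],data[8] → [1,1,6,6,7,7,8,8,8,6,6,6,6]
j=9: data[9]=6 ≤ 6 → i=4, swap data[4],data[9] → [1,1,6,6,6,7,8,8,8,7,6,6,6]
j=10: data[10]=6 ≤ 6 → i=5, swap data[5],data[10] → [1,1,6,6,6,6,8,8,8,7,7,6,6]
j=11: data[11]=6 ≤ 6 → i=6, swap data[6],data[11] → [1,1,6,6,6,6,6,8,8,7,7,8,6]
(after j=11) data = [1,1,6,6,6,6,6,8,8,7,7,8,6]

[1,1,6,6,6,6,6,8,8,7,7,8,6]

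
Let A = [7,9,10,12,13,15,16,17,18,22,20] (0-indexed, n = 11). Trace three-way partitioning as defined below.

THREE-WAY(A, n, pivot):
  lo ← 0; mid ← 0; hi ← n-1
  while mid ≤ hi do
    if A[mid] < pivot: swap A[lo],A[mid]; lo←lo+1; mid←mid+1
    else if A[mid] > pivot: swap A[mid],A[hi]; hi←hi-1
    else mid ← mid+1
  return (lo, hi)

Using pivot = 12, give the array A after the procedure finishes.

lo=0 mid=0 hi=10
7<12: swap(0,0), lo=1 mid=1 ⇒ [7,9,10,12,13,15,16,17,18,22,20]
9<12: swap(1,1), lo=2 mid=2 ⇒ [7,9,10,12,13,15,16,17,18,22,20]
10<12: swap(2,2), lo=3 mid=3 ⇒ [7,9,10,12,13,15,16,17,18,22,20]
12=12: mid=4
13>12: swap(4,10), hi=9 ⇒ [7,9,10,12,20,15,16,17,18,22,13]
20>12: swap(4,9), hi=8 ⇒ [7,9,10,12,22,15,16,17,18,20,13]
22>12: swap(4,8), hi=7 ⇒ [7,9,10,12,18,15,16,17,22,20,13]
18>12: swap(4,7), hi=6 ⇒ [7,9,10,12,17,15,16,18,22,20,13]
17>12: swap(4,6), hi=5 ⇒ [7,9,10,12,16,15,17,18,22,20,13]
16>12: swap(4,5), hi=4 ⇒ [7,9,10,12,15,16,17,18,22,20,13]
15>12: swap(4,4), hi=3 ⇒ [7,9,10,12,15,16,17,18,22,20,13]
done. lo=3 hi=3; A=[7,9,10,12,15,16,17,18,22,20,13]

[7,9,10,12,15,16,17,18,22,20,13]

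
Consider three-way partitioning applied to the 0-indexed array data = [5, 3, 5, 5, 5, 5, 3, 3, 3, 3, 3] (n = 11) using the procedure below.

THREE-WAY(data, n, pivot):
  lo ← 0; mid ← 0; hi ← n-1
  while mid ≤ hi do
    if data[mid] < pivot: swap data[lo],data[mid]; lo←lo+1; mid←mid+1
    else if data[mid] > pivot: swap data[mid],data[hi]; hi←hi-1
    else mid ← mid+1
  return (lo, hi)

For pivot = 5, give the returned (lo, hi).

lo=0 mid=0 hi=10
5=5: mid=1
3<5: swap(0,1), lo=1 mid=2 ⇒ [3, 5, 5, 5, 5, 5, 3, 3, 3, 3, 3]
5=5: mid=3
5=5: mid=4
5=5: mid=5
5=5: mid=6
3<5: swap(1,6), lo=2 mid=7 ⇒ [3, 3, 5, 5, 5, 5, 5, 3, 3, 3, 3]
3<5: swap(2,7), lo=3 mid=8 ⇒ [3, 3, 3, 5, 5, 5, 5, 5, 3, 3, 3]
3<5: swap(3,8), lo=4 mid=9 ⇒ [3, 3, 3, 3, 5, 5, 5, 5, 5, 3, 3]
3<5: swap(4,9), lo=5 mid=10 ⇒ [3, 3, 3, 3, 3, 5, 5, 5, 5, 5, 3]
3<5: swap(5,10), lo=6 mid=11 ⇒ [3, 3, 3, 3, 3, 3, 5, 5, 5, 5, 5]
done. lo=6 hi=10; data=[3, 3, 3, 3, 3, 3, 5, 5, 5, 5, 5]

(6, 10)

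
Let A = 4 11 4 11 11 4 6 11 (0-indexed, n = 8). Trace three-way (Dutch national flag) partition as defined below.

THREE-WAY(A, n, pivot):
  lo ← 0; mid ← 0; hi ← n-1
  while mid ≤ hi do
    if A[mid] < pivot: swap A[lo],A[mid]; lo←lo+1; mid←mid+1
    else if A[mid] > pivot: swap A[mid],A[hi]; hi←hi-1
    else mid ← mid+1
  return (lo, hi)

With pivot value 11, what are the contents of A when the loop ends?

lo=0 mid=0 hi=7
4<11: swap(0,0), lo=1 mid=1 ⇒ 4 11 4 11 11 4 6 11
11=11: mid=2
4<11: swap(1,2), lo=2 mid=3 ⇒ 4 4 11 11 11 4 6 11
11=11: mid=4
11=11: mid=5
4<11: swap(2,5), lo=3 mid=6 ⇒ 4 4 4 11 11 11 6 11
6<11: swap(3,6), lo=4 mid=7 ⇒ 4 4 4 6 11 11 11 11
11=11: mid=8
done. lo=4 hi=7; A=4 4 4 6 11 11 11 11

4 4 4 6 11 11 11 11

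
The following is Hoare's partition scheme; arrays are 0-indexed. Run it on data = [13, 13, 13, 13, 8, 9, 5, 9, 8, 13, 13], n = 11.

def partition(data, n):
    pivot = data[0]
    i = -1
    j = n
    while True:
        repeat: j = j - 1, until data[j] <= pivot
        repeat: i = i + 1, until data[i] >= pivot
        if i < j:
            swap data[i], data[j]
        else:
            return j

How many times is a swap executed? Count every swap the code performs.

pivot = data[0] = 13; i = -1, j = 11
j→10 (data[10]=13≤13), i→0 (data[0]=13≥13); i<j, swap → [13, 13, 13, 13, 8, 9, 5, 9, 8, 13, 13]
j→9 (data[9]=13≤13), i→1 (data[1]=13≥13); i<j, swap → [13, 13, 13, 13, 8, 9, 5, 9, 8, 13, 13]
j→8 (data[8]=8≤13), i→2 (data[2]=13≥13); i<j, swap → [13, 13, 8, 13, 8, 9, 5, 9, 13, 13, 13]
j→7 (data[7]=9≤13), i→3 (data[3]=13≥13); i<j, swap → [13, 13, 8, 9, 8, 9, 5, 13, 13, 13, 13]
j→6, i→7; i≥j, return j=6. data = [13, 13, 8, 9, 8, 9, 5, 13, 13, 13, 13]

4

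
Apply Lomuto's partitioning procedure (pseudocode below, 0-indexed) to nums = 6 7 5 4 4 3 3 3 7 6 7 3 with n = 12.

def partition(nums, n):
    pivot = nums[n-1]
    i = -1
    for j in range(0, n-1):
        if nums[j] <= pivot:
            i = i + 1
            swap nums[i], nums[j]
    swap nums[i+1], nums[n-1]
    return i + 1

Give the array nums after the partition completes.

3 3 3 3 4 6 7 5 7 6 7 4

pivot=3, i=-1
j=0: 6>3, skip
j=1: 7>3, skip
j=2: 5>3, skip
j=3: 4>3, skip
j=4: 4>3, skip
j=5: 3≤3, i=0, swap(0,5) ⇒ 3 7 5 4 4 6 3 3 7 6 7 3
j=6: 3≤3, i=1, swap(1,6) ⇒ 3 3 5 4 4 6 7 3 7 6 7 3
j=7: 3≤3, i=2, swap(2,7) ⇒ 3 3 3 4 4 6 7 5 7 6 7 3
j=8: 7>3, skip
j=9: 6>3, skip
j=10: 7>3, skip
swap(3,11) ⇒ 3 3 3 3 4 6 7 5 7 6 7 4; return 3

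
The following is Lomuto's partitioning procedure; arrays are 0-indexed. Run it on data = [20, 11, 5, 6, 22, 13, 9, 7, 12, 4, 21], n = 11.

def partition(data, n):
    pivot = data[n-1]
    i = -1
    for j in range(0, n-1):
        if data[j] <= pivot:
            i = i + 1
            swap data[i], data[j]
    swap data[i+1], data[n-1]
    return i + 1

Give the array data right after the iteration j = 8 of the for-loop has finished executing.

[20, 11, 5, 6, 13, 9, 7, 12, 22, 4, 21]

pivot = data[10] = 21; i = -1
j=0: data[0]=20 ≤ 21 → i=0, swap data[0],data[0] (no change) → [20, 11, 5, 6, 22, 13, 9, 7, 12, 4, 21]
j=1: data[1]=11 ≤ 21 → i=1, swap data[1],data[1] (no change) → [20, 11, 5, 6, 22, 13, 9, 7, 12, 4, 21]
j=2: data[2]=5 ≤ 21 → i=2, swap data[2],data[2] (no change) → [20, 11, 5, 6, 22, 13, 9, 7, 12, 4, 21]
j=3: data[3]=6 ≤ 21 → i=3, swap data[3],data[3] (no change) → [20, 11, 5, 6, 22, 13, 9, 7, 12, 4, 21]
j=4: data[4]=22 > 21 → no swap
j=5: data[5]=13 ≤ 21 → i=4, swap data[4],data[5] → [20, 11, 5, 6, 13, 22, 9, 7, 12, 4, 21]
j=6: data[6]=9 ≤ 21 → i=5, swap data[5],data[6] → [20, 11, 5, 6, 13, 9, 22, 7, 12, 4, 21]
j=7: data[7]=7 ≤ 21 → i=6, swap data[6],data[7] → [20, 11, 5, 6, 13, 9, 7, 22, 12, 4, 21]
j=8: data[8]=12 ≤ 21 → i=7, swap data[7],data[8] → [20, 11, 5, 6, 13, 9, 7, 12, 22, 4, 21]
(after j=8) data = [20, 11, 5, 6, 13, 9, 7, 12, 22, 4, 21]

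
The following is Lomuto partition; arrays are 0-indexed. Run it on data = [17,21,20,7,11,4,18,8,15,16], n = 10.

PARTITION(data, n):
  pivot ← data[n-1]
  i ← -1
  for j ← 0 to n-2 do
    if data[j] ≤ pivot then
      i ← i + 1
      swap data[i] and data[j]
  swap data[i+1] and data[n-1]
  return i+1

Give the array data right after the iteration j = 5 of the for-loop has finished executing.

[7,11,4,17,21,20,18,8,15,16]

pivot=16, i=-1
j=0: 17>16, skip
j=1: 21>16, skip
j=2: 20>16, skip
j=3: 7≤16, i=0, swap(0,3) ⇒ [7,21,20,17,11,4,18,8,15,16]
j=4: 11≤16, i=1, swap(1,4) ⇒ [7,11,20,17,21,4,18,8,15,16]
j=5: 4≤16, i=2, swap(2,5) ⇒ [7,11,4,17,21,20,18,8,15,16]
(after j=5) data = [7,11,4,17,21,20,18,8,15,16]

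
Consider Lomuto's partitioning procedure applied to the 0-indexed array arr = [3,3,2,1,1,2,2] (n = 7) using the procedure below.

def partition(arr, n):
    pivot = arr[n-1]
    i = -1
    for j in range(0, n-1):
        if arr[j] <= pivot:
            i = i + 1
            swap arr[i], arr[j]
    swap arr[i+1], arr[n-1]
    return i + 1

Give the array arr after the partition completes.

[2,1,1,2,2,3,3]

pivot=2, i=-1
j=0: 3>2, skip
j=1: 3>2, skip
j=2: 2≤2, i=0, swap(0,2) ⇒ [2,3,3,1,1,2,2]
j=3: 1≤2, i=1, swap(1,3) ⇒ [2,1,3,3,1,2,2]
j=4: 1≤2, i=2, swap(2,4) ⇒ [2,1,1,3,3,2,2]
j=5: 2≤2, i=3, swap(3,5) ⇒ [2,1,1,2,3,3,2]
swap(4,6) ⇒ [2,1,1,2,2,3,3]; return 4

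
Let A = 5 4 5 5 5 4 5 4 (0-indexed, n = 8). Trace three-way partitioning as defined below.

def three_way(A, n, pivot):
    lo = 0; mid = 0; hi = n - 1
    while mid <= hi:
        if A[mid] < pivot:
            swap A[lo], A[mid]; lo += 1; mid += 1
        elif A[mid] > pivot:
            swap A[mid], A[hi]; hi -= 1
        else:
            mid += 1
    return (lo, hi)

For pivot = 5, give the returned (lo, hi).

(3, 7)

pivot = 5; lo=0, mid=0, hi=7
A[mid]=5=5: mid=1
A[mid]=4<5: swap A[0],A[1]; lo=1,mid=2 → 4 5 5 5 5 4 5 4
A[mid]=5=5: mid=3
A[mid]=5=5: mid=4
A[mid]=5=5: mid=5
A[mid]=4<5: swap A[1],A[5]; lo=2,mid=6 → 4 4 5 5 5 5 5 4
A[mid]=5=5: mid=7
A[mid]=4<5: swap A[2],A[7]; lo=3,mid=8 → 4 4 4 5 5 5 5 5
end: lo=3, hi=7; A = 4 4 4 5 5 5 5 5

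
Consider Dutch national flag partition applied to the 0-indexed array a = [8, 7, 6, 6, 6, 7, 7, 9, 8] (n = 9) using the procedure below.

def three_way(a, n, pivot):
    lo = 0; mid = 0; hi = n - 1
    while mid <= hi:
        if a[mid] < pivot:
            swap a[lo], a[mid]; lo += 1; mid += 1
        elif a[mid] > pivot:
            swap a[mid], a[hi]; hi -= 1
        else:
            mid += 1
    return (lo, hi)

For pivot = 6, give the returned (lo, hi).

pivot = 6; lo=0, mid=0, hi=8
a[mid]=8>6: swap a[0],a[8]; hi=7 → [8, 7, 6, 6, 6, 7, 7, 9, 8]
a[mid]=8>6: swap a[0],a[7]; hi=6 → [9, 7, 6, 6, 6, 7, 7, 8, 8]
a[mid]=9>6: swap a[0],a[6]; hi=5 → [7, 7, 6, 6, 6, 7, 9, 8, 8]
a[mid]=7>6: swap a[0],a[5]; hi=4 → [7, 7, 6, 6, 6, 7, 9, 8, 8]
a[mid]=7>6: swap a[0],a[4]; hi=3 → [6, 7, 6, 6, 7, 7, 9, 8, 8]
a[mid]=6=6: mid=1
a[mid]=7>6: swap a[1],a[3]; hi=2 → [6, 6, 6, 7, 7, 7, 9, 8, 8]
a[mid]=6=6: mid=2
a[mid]=6=6: mid=3
end: lo=0, hi=2; a = [6, 6, 6, 7, 7, 7, 9, 8, 8]

(0, 2)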